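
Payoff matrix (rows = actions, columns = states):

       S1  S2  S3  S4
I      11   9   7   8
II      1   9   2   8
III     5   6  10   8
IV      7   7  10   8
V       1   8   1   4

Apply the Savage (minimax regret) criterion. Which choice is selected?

Column bests: S1=11, S2=9, S3=10, S4=8.
I regrets: 0, 0, 3, 0 → max 3
II regrets: 10, 0, 8, 0 → max 10
III regrets: 6, 3, 0, 0 → max 6
IV regrets: 4, 2, 0, 0 → max 4
V regrets: 10, 1, 9, 4 → max 10
Smallest max regret = 3 → I.

I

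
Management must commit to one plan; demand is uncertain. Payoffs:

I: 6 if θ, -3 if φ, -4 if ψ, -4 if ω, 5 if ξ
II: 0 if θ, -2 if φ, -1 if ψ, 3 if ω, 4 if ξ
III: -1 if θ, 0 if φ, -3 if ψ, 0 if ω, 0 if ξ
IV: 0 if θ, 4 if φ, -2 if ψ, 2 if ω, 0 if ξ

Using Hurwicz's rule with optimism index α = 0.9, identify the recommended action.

I

I: 0.9·6 + 0.1·(-4) = 5
II: 0.9·4 + 0.1·(-2) = 3.4
III: 0.9·0 + 0.1·(-3) = -0.3
IV: 0.9·4 + 0.1·(-2) = 3.4
Highest Hurwicz score = 5 → I.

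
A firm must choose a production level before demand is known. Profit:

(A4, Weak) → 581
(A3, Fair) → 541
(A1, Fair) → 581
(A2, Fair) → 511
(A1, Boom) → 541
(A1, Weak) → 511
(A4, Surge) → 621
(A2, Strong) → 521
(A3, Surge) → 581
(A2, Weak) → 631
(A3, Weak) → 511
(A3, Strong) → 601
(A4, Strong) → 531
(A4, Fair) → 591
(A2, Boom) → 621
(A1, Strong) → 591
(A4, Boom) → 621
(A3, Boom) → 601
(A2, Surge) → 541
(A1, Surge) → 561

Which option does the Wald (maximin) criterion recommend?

A4

Row minima: A1=511, A2=511, A3=511, A4=531
Best worst-case = 531 → A4.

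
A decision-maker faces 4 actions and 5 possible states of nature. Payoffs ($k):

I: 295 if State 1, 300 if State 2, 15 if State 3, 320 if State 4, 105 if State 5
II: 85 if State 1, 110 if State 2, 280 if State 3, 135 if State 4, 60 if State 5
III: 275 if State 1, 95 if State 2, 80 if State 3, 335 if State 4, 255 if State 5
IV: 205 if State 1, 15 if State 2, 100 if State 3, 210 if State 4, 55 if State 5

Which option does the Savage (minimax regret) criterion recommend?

Column bests: State 1=295, State 2=300, State 3=280, State 4=335, State 5=255.
I regrets: 0, 0, 265, 15, 150 → max 265
II regrets: 210, 190, 0, 200, 195 → max 210
III regrets: 20, 205, 200, 0, 0 → max 205
IV regrets: 90, 285, 180, 125, 200 → max 285
Smallest max regret = 205 → III.

III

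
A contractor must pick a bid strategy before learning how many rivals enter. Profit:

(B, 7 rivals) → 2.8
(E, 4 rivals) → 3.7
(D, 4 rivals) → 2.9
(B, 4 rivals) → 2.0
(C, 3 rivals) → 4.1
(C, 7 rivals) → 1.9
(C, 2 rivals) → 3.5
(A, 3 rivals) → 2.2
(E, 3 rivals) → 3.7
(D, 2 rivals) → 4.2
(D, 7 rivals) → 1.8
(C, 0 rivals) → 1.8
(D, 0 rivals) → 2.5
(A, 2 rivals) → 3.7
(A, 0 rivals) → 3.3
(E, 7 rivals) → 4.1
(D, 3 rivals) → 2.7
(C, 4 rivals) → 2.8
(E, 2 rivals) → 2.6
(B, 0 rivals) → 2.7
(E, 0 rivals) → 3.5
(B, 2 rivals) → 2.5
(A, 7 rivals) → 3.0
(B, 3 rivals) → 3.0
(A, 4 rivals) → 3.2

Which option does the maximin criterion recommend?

Row minima: A=2.2, B=2.0, C=1.8, D=1.8, E=2.6
Best worst-case = 2.6 → E.

E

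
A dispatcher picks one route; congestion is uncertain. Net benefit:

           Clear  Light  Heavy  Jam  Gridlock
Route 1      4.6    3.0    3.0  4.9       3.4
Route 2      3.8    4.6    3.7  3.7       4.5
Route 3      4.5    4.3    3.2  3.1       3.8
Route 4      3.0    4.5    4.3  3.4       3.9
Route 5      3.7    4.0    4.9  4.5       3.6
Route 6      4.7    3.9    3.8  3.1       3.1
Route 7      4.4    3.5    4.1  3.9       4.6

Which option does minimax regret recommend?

Route 5

Column bests: Clear=4.7, Light=4.6, Heavy=4.9, Jam=4.9, Gridlock=4.6.
Route 1 regrets: 0.1, 1.6, 1.9, 0.0, 1.2 → max 1.9
Route 2 regrets: 0.9, 0.0, 1.2, 1.2, 0.1 → max 1.2
Route 3 regrets: 0.2, 0.3, 1.7, 1.8, 0.8 → max 1.8
Route 4 regrets: 1.7, 0.1, 0.6, 1.5, 0.7 → max 1.7
Route 5 regrets: 1.0, 0.6, 0.0, 0.4, 1.0 → max 1.0
Route 6 regrets: 0.0, 0.7, 1.1, 1.8, 1.5 → max 1.8
Route 7 regrets: 0.3, 1.1, 0.8, 1.0, 0.0 → max 1.1
Smallest max regret = 1.0 → Route 5.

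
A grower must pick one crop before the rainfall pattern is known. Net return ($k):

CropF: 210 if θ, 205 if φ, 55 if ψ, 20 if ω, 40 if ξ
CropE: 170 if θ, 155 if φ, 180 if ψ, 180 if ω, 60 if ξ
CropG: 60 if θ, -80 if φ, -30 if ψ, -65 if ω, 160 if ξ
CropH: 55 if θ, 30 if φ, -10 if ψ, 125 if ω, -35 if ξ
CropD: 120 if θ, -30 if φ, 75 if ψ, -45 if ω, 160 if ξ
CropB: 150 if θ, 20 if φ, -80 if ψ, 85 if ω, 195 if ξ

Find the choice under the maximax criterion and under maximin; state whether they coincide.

Row maxima: CropF=210, CropE=180, CropG=160, CropH=125, CropD=160, CropB=195
Best best-case = 210 → CropF.
Row minima: CropF=20, CropE=60, CropG=-80, CropH=-35, CropD=-45, CropB=-80
Best worst-case = 60 → CropE.

maximax → CropF; maximin → CropE (disagree)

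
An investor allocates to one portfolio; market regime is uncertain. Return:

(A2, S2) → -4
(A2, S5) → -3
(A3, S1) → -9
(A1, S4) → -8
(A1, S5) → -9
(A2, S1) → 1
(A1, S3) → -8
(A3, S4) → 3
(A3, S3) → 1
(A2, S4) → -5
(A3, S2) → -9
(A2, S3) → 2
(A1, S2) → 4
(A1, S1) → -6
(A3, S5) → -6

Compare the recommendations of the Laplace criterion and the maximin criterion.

Row averages: A1=-5.4, A2=-1.8, A3=-4
Highest average = -1.8 → A2.
Row minima: A1=-9, A2=-5, A3=-9
Best worst-case = -5 → A2.

laplace → A2; maximin → A2 (agree)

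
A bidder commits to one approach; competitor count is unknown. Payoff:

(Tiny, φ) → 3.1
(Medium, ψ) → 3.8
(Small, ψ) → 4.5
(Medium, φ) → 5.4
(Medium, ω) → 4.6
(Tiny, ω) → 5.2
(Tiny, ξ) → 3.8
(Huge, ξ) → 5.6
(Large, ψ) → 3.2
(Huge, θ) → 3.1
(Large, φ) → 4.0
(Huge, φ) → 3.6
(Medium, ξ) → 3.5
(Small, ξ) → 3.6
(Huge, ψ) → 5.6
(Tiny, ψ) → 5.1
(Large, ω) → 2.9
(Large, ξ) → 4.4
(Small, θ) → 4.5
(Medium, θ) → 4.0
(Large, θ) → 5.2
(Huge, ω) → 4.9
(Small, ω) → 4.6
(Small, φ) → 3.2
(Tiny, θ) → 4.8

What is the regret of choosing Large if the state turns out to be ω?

Best payoff under ω is 5.2.
Regret = 5.2 − 2.9 = 2.3.

2.3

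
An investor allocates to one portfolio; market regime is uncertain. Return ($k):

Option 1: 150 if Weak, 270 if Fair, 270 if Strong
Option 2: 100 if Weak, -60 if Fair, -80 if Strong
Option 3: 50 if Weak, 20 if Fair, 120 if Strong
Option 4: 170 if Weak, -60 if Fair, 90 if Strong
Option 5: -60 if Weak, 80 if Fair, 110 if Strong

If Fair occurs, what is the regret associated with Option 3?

250

Best payoff under Fair is 270.
Regret = 270 − 20 = 250.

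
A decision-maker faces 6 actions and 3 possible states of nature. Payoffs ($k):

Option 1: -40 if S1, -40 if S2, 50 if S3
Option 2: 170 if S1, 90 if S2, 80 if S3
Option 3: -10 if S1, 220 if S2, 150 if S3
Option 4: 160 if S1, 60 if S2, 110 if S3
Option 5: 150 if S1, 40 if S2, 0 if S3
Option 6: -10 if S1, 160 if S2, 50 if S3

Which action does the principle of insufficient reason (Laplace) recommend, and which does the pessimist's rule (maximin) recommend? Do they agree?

Row averages: Option 1=-10, Option 2=340/3, Option 3=120, Option 4=110, Option 5=190/3, Option 6=200/3
Highest average = 120 → Option 3.
Row minima: Option 1=-40, Option 2=80, Option 3=-10, Option 4=60, Option 5=0, Option 6=-10
Best worst-case = 80 → Option 2.

laplace → Option 3; maximin → Option 2 (disagree)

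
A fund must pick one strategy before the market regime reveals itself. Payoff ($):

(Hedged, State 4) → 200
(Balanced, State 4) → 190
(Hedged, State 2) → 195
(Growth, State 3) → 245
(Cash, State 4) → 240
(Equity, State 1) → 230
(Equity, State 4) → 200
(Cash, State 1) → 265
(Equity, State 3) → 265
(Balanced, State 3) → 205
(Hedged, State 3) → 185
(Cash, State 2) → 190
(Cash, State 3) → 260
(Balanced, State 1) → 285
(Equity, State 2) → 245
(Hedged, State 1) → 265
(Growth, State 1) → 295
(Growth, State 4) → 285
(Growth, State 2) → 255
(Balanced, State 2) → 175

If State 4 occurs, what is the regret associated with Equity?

85

Best payoff under State 4 is 285.
Regret = 285 − 200 = 85.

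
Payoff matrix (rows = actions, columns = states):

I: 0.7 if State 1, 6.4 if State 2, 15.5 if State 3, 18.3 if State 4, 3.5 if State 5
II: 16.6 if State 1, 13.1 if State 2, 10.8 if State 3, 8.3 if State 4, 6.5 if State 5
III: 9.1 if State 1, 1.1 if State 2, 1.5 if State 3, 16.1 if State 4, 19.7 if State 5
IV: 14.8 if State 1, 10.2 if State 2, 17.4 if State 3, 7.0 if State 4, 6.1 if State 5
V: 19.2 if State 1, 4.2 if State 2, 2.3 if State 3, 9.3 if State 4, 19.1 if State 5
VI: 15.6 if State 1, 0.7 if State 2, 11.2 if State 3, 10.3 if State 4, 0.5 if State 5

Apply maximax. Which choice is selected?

Row maxima: I=18.3, II=16.6, III=19.7, IV=17.4, V=19.2, VI=15.6
Best best-case = 19.7 → III.

III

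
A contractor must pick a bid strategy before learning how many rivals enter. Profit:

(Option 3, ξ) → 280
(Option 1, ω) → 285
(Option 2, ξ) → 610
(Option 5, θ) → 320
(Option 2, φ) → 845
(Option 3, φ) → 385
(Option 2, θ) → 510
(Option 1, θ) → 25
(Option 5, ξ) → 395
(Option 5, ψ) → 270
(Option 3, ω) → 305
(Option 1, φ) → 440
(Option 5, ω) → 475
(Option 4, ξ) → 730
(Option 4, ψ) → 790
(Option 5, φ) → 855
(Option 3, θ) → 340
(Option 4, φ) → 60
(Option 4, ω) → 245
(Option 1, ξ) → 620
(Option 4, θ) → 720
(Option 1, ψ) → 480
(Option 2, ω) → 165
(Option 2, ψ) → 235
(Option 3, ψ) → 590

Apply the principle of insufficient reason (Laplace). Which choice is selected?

Option 4

Row averages: Option 1=370, Option 2=473, Option 3=380, Option 4=509, Option 5=463
Highest average = 509 → Option 4.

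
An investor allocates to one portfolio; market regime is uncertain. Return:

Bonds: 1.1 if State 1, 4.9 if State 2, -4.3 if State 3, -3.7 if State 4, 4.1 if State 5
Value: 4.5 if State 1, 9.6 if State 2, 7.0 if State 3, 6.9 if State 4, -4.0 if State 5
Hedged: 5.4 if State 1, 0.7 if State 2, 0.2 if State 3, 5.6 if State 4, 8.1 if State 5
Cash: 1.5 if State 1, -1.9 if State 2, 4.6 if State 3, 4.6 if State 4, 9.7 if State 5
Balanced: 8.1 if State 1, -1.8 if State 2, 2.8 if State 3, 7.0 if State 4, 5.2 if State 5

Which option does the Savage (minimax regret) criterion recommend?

Column bests: State 1=8.1, State 2=9.6, State 3=7.0, State 4=7.0, State 5=9.7.
Bonds regrets: 7.0, 4.7, 11.3, 10.7, 5.6 → max 11.3
Value regrets: 3.6, 0.0, 0.0, 0.1, 13.7 → max 13.7
Hedged regrets: 2.7, 8.9, 6.8, 1.4, 1.6 → max 8.9
Cash regrets: 6.6, 11.5, 2.4, 2.4, 0.0 → max 11.5
Balanced regrets: 0.0, 11.4, 4.2, 0.0, 4.5 → max 11.4
Smallest max regret = 8.9 → Hedged.

Hedged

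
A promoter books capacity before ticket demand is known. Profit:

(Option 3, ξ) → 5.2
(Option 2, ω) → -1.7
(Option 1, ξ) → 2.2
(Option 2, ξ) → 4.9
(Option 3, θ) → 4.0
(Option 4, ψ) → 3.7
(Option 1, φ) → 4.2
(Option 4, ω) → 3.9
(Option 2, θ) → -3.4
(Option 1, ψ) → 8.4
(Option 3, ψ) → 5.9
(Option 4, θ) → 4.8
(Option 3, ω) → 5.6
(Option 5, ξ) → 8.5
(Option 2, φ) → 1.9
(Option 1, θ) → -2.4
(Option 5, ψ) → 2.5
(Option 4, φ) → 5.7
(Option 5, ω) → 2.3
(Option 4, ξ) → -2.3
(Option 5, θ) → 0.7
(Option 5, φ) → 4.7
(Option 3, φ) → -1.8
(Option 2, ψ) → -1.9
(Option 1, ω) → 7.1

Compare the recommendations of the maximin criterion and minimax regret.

maximin → Option 5; minimax regret → Option 5 (agree)

Row minima: Option 1=-2.4, Option 2=-3.4, Option 3=-1.8, Option 4=-2.3, Option 5=0.7
Best worst-case = 0.7 → Option 5.
Column bests: θ=4.8, φ=5.7, ψ=8.4, ω=7.1, ξ=8.5.
Option 1 regrets: 7.2, 1.5, 0.0, 0.0, 6.3 → max 7.2
Option 2 regrets: 8.2, 3.8, 10.3, 8.8, 3.6 → max 10.3
Option 3 regrets: 0.8, 7.5, 2.5, 1.5, 3.3 → max 7.5
Option 4 regrets: 0.0, 0.0, 4.7, 3.2, 10.8 → max 10.8
Option 5 regrets: 4.1, 1.0, 5.9, 4.8, 0.0 → max 5.9
Smallest max regret = 5.9 → Option 5.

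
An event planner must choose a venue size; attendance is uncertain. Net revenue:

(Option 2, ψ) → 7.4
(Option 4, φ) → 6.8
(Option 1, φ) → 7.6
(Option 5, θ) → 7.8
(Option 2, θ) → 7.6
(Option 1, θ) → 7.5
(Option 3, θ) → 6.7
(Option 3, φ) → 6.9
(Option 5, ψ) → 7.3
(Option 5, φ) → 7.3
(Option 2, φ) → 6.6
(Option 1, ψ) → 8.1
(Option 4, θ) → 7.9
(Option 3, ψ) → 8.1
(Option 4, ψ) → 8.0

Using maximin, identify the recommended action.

Row minima: Option 1=7.5, Option 2=6.6, Option 3=6.7, Option 4=6.8, Option 5=7.3
Best worst-case = 7.5 → Option 1.

Option 1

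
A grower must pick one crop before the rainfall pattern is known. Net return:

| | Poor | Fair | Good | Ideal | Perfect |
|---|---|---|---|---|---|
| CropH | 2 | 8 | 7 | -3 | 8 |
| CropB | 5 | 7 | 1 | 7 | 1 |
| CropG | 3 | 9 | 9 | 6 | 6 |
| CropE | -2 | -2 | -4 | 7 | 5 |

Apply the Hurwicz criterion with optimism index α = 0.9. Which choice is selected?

CropG

CropH: 0.9·8 + 0.1·(-3) = 6.9
CropB: 0.9·7 + 0.1·1 = 6.4
CropG: 0.9·9 + 0.1·3 = 8.4
CropE: 0.9·7 + 0.1·(-4) = 5.9
Highest Hurwicz score = 8.4 → CropG.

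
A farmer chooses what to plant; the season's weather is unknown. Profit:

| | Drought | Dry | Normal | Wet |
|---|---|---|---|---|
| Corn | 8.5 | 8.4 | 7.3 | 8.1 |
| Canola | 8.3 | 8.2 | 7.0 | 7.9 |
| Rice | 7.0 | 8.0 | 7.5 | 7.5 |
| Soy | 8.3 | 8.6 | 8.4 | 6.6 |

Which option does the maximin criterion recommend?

Corn

Row minima: Corn=7.3, Canola=7.0, Rice=7.0, Soy=6.6
Best worst-case = 7.3 → Corn.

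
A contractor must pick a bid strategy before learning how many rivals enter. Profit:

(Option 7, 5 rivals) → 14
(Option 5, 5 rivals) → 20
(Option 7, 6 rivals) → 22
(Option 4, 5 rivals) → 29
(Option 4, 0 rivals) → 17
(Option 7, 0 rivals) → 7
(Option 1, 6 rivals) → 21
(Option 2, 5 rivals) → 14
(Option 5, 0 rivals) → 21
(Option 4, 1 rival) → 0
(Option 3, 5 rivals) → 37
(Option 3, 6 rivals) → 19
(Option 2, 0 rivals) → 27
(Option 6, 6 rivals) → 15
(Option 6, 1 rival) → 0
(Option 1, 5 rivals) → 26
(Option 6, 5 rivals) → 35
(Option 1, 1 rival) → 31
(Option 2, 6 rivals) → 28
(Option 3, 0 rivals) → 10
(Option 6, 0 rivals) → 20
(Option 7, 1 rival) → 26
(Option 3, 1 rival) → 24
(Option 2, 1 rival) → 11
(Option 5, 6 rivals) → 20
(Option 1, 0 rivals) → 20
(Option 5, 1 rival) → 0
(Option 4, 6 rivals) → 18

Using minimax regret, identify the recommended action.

Option 1

Column bests: 0 rivals=27, 1 rival=31, 5 rivals=37, 6 rivals=28.
Option 1 regrets: 7, 0, 11, 7 → max 11
Option 2 regrets: 0, 20, 23, 0 → max 23
Option 3 regrets: 17, 7, 0, 9 → max 17
Option 4 regrets: 10, 31, 8, 10 → max 31
Option 5 regrets: 6, 31, 17, 8 → max 31
Option 6 regrets: 7, 31, 2, 13 → max 31
Option 7 regrets: 20, 5, 23, 6 → max 23
Smallest max regret = 11 → Option 1.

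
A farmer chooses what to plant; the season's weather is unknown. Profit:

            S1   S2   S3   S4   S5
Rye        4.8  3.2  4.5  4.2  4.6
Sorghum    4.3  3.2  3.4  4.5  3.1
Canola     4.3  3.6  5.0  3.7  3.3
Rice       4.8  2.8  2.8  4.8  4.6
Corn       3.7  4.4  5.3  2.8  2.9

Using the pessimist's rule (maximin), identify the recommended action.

Row minima: Rye=3.2, Sorghum=3.1, Canola=3.3, Rice=2.8, Corn=2.8
Best worst-case = 3.3 → Canola.

Canola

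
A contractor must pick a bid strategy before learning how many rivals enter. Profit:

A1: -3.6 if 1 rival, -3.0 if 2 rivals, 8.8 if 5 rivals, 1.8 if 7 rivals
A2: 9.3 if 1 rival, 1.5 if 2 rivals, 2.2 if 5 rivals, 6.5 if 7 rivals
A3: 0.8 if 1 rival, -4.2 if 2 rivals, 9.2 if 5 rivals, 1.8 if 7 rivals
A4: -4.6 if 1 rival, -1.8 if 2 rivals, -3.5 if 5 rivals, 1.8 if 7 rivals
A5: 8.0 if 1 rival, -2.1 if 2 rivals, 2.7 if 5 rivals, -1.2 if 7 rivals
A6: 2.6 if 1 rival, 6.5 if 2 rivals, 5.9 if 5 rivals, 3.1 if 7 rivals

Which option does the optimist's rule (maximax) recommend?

Row maxima: A1=8.8, A2=9.3, A3=9.2, A4=1.8, A5=8.0, A6=6.5
Best best-case = 9.3 → A2.

A2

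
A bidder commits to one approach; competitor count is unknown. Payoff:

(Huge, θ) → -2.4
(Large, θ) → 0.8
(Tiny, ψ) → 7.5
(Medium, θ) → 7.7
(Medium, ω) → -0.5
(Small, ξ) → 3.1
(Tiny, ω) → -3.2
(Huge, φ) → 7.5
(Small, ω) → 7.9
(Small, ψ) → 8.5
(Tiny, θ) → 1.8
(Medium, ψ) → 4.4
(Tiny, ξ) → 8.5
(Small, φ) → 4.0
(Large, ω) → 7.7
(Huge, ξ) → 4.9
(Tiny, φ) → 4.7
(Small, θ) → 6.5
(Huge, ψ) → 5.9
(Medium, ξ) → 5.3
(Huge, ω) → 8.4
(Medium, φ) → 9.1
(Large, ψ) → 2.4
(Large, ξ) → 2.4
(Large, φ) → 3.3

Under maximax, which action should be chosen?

Medium

Row maxima: Tiny=8.5, Small=8.5, Medium=9.1, Large=7.7, Huge=8.4
Best best-case = 9.1 → Medium.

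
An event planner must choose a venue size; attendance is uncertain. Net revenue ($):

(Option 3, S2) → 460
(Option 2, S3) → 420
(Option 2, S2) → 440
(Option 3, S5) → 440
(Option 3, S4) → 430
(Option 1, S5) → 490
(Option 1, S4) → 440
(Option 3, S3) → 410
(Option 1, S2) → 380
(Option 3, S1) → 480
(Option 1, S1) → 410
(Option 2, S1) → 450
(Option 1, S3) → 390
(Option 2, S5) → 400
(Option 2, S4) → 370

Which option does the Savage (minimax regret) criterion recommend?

Column bests: S1=480, S2=460, S3=420, S4=440, S5=490.
Option 1 regrets: 70, 80, 30, 0, 0 → max 80
Option 2 regrets: 30, 20, 0, 70, 90 → max 90
Option 3 regrets: 0, 0, 10, 10, 50 → max 50
Smallest max regret = 50 → Option 3.

Option 3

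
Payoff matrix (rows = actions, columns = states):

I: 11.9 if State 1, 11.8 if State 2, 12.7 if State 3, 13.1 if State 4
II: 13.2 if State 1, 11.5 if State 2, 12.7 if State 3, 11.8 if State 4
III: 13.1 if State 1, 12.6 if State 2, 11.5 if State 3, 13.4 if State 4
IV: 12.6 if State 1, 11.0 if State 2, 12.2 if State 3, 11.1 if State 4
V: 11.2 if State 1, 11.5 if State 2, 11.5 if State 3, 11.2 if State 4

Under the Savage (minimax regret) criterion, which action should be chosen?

III

Column bests: State 1=13.2, State 2=12.6, State 3=12.7, State 4=13.4.
I regrets: 1.3, 0.8, 0.0, 0.3 → max 1.3
II regrets: 0.0, 1.1, 0.0, 1.6 → max 1.6
III regrets: 0.1, 0.0, 1.2, 0.0 → max 1.2
IV regrets: 0.6, 1.6, 0.5, 2.3 → max 2.3
V regrets: 2.0, 1.1, 1.2, 2.2 → max 2.2
Smallest max regret = 1.2 → III.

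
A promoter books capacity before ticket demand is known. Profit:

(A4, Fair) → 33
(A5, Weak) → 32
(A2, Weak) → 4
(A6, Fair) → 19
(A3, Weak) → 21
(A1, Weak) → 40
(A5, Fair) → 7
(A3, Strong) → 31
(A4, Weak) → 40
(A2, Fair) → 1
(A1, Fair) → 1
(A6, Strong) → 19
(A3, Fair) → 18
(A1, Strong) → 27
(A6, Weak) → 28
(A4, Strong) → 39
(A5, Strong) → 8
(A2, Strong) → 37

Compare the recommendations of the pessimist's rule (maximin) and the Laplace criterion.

Row minima: A1=1, A2=1, A3=18, A4=33, A5=7, A6=19
Best worst-case = 33 → A4.
Row averages: A1=68/3, A2=14, A3=70/3, A4=112/3, A5=47/3, A6=22
Highest average = 112/3 → A4.

maximin → A4; laplace → A4 (agree)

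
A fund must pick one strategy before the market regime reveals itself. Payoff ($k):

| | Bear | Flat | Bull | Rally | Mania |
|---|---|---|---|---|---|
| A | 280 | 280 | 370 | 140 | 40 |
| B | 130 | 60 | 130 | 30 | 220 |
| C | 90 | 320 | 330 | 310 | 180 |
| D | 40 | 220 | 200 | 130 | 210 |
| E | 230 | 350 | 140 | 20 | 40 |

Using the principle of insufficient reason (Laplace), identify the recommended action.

Row averages: A=222, B=114, C=246, D=160, E=156
Highest average = 246 → C.

C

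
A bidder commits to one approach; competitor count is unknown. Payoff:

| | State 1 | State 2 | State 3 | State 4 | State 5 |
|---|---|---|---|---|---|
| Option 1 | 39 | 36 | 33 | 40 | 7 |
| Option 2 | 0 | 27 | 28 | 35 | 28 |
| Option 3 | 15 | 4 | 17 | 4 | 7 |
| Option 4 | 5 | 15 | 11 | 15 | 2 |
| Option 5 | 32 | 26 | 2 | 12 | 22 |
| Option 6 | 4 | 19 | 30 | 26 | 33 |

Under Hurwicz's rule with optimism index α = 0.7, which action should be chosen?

Option 1

Option 1: 0.7·40 + 0.3·7 = 30.1
Option 2: 0.7·35 + 0.3·0 = 24.5
Option 3: 0.7·17 + 0.3·4 = 13.1
Option 4: 0.7·15 + 0.3·2 = 11.1
Option 5: 0.7·32 + 0.3·2 = 23
Option 6: 0.7·33 + 0.3·4 = 24.3
Highest Hurwicz score = 30.1 → Option 1.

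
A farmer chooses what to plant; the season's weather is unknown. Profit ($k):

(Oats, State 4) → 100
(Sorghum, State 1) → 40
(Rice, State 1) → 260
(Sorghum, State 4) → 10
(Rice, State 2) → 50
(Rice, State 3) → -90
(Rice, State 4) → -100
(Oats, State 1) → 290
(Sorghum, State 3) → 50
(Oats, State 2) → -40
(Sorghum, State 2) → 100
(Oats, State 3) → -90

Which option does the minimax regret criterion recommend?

Column bests: State 1=290, State 2=100, State 3=50, State 4=100.
Sorghum regrets: 250, 0, 0, 90 → max 250
Oats regrets: 0, 140, 140, 0 → max 140
Rice regrets: 30, 50, 140, 200 → max 200
Smallest max regret = 140 → Oats.

Oats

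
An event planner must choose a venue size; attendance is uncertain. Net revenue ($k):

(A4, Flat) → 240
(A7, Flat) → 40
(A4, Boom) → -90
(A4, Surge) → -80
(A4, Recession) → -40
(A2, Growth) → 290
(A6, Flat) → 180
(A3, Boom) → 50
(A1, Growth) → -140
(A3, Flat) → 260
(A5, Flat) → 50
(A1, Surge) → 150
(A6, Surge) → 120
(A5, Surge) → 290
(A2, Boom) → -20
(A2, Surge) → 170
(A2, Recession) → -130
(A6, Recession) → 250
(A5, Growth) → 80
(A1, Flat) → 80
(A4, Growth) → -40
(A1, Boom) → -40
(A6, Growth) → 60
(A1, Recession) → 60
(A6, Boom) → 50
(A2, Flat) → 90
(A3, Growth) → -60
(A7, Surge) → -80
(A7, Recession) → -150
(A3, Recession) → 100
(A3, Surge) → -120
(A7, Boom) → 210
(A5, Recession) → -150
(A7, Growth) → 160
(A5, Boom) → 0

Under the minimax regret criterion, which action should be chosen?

Column bests: Recession=250, Flat=260, Growth=290, Boom=210, Surge=290.
A1 regrets: 190, 180, 430, 250, 140 → max 430
A2 regrets: 380, 170, 0, 230, 120 → max 380
A3 regrets: 150, 0, 350, 160, 410 → max 410
A4 regrets: 290, 20, 330, 300, 370 → max 370
A5 regrets: 400, 210, 210, 210, 0 → max 400
A6 regrets: 0, 80, 230, 160, 170 → max 230
A7 regrets: 400, 220, 130, 0, 370 → max 400
Smallest max regret = 230 → A6.

A6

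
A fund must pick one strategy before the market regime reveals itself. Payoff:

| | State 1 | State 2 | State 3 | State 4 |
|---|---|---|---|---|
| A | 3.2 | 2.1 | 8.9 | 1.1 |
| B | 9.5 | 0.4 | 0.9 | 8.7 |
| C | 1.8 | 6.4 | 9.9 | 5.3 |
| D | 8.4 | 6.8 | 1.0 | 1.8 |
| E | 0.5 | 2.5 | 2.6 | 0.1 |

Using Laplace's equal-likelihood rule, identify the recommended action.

Row averages: A=3.825, B=4.875, C=5.85, D=4.5, E=1.425
Highest average = 5.85 → C.

C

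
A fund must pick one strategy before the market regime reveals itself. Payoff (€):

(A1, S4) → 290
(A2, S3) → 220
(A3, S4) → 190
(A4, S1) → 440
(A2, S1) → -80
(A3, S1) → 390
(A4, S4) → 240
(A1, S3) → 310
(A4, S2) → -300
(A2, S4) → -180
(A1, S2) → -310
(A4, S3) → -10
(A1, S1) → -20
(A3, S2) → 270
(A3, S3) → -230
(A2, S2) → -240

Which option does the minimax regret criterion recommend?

Column bests: S1=440, S2=270, S3=310, S4=290.
A1 regrets: 460, 580, 0, 0 → max 580
A2 regrets: 520, 510, 90, 470 → max 520
A3 regrets: 50, 0, 540, 100 → max 540
A4 regrets: 0, 570, 320, 50 → max 570
Smallest max regret = 520 → A2.

A2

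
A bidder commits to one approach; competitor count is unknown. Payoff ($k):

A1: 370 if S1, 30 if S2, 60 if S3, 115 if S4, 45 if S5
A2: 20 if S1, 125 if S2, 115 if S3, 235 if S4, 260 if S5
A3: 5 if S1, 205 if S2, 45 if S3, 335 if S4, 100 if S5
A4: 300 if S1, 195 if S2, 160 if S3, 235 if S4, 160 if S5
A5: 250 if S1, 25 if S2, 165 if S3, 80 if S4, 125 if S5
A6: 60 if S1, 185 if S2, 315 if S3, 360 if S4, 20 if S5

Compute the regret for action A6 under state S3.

Best payoff under S3 is 315.
Regret = 315 − 315 = 0.

0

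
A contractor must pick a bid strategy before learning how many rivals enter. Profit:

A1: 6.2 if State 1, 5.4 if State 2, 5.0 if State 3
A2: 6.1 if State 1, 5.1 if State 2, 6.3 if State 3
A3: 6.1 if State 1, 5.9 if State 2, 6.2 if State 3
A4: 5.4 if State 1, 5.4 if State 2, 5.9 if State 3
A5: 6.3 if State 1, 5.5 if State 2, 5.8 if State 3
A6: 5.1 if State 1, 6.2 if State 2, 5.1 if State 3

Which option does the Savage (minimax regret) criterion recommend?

Column bests: State 1=6.3, State 2=6.2, State 3=6.3.
A1 regrets: 0.1, 0.8, 1.3 → max 1.3
A2 regrets: 0.2, 1.1, 0.0 → max 1.1
A3 regrets: 0.2, 0.3, 0.1 → max 0.3
A4 regrets: 0.9, 0.8, 0.4 → max 0.9
A5 regrets: 0.0, 0.7, 0.5 → max 0.7
A6 regrets: 1.2, 0.0, 1.2 → max 1.2
Smallest max regret = 0.3 → A3.

A3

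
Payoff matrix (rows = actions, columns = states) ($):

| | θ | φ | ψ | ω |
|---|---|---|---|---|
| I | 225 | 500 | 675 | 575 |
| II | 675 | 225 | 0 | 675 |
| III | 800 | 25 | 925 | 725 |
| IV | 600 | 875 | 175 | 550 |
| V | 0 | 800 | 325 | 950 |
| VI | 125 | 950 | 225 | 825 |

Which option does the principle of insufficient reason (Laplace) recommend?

Row averages: I=493.75, II=393.75, III=618.75, IV=550, V=518.75, VI=531.25
Highest average = 618.75 → III.

III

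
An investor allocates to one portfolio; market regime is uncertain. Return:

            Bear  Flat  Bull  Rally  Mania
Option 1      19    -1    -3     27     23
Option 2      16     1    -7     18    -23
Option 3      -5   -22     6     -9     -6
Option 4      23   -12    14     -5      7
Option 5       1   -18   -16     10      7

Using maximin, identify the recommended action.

Option 1

Row minima: Option 1=-3, Option 2=-23, Option 3=-22, Option 4=-12, Option 5=-18
Best worst-case = -3 → Option 1.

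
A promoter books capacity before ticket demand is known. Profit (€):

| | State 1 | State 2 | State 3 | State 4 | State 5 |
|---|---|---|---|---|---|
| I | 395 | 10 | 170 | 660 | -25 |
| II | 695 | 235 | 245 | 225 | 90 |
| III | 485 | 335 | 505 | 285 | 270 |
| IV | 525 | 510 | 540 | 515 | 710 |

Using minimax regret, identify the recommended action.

Column bests: State 1=695, State 2=510, State 3=540, State 4=660, State 5=710.
I regrets: 300, 500, 370, 0, 735 → max 735
II regrets: 0, 275, 295, 435, 620 → max 620
III regrets: 210, 175, 35, 375, 440 → max 440
IV regrets: 170, 0, 0, 145, 0 → max 170
Smallest max regret = 170 → IV.

IV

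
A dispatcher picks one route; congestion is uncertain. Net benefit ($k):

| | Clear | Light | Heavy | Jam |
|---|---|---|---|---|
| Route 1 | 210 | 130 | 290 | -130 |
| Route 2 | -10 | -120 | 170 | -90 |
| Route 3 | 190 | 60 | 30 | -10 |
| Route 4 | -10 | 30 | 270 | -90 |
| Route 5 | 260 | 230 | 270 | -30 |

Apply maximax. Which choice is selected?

Row maxima: Route 1=290, Route 2=170, Route 3=190, Route 4=270, Route 5=270
Best best-case = 290 → Route 1.

Route 1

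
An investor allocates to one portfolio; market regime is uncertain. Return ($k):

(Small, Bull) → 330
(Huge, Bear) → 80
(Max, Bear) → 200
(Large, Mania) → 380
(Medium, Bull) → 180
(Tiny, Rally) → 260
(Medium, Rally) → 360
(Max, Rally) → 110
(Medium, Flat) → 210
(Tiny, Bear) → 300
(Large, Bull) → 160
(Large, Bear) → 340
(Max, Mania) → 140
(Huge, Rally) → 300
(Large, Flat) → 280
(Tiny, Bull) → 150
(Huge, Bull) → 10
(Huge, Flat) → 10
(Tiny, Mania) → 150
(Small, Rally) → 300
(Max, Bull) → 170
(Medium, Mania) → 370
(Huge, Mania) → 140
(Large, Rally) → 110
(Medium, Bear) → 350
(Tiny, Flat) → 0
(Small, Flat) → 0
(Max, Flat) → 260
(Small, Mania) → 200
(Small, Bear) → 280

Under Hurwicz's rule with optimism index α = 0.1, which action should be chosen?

Medium

Tiny: 0.1·300 + 0.9·0 = 30
Small: 0.1·330 + 0.9·0 = 33
Medium: 0.1·370 + 0.9·180 = 199
Large: 0.1·380 + 0.9·110 = 137
Huge: 0.1·300 + 0.9·10 = 39
Max: 0.1·260 + 0.9·110 = 125
Highest Hurwicz score = 199 → Medium.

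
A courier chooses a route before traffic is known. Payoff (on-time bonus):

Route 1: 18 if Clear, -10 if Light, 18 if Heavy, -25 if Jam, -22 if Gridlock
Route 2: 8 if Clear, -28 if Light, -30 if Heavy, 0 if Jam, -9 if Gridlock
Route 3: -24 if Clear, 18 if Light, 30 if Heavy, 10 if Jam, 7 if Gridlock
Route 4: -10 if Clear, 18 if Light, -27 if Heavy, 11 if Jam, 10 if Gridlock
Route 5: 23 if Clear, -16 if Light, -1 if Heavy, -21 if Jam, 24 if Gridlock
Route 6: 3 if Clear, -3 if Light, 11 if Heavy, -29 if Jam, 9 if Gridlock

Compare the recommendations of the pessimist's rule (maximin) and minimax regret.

maximin → Route 5; minimax regret → Route 5 (agree)

Row minima: Route 1=-25, Route 2=-30, Route 3=-24, Route 4=-27, Route 5=-21, Route 6=-29
Best worst-case = -21 → Route 5.
Column bests: Clear=23, Light=18, Heavy=30, Jam=11, Gridlock=24.
Route 1 regrets: 5, 28, 12, 36, 46 → max 46
Route 2 regrets: 15, 46, 60, 11, 33 → max 60
Route 3 regrets: 47, 0, 0, 1, 17 → max 47
Route 4 regrets: 33, 0, 57, 0, 14 → max 57
Route 5 regrets: 0, 34, 31, 32, 0 → max 34
Route 6 regrets: 20, 21, 19, 40, 15 → max 40
Smallest max regret = 34 → Route 5.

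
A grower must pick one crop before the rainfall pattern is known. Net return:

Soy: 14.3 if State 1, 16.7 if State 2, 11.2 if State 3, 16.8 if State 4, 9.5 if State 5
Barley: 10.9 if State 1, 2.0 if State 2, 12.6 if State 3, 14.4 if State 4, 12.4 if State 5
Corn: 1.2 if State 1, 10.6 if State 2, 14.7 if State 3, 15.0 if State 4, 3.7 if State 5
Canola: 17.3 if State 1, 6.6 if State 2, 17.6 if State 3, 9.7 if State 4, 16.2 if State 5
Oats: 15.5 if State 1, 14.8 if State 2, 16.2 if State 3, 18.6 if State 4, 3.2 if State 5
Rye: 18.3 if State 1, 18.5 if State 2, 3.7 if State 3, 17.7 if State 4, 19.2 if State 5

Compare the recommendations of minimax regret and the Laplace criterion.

minimax regret → Soy; laplace → Rye (disagree)

Column bests: State 1=18.3, State 2=18.5, State 3=17.6, State 4=18.6, State 5=19.2.
Soy regrets: 4.0, 1.8, 6.4, 1.8, 9.7 → max 9.7
Barley regrets: 7.4, 16.5, 5.0, 4.2, 6.8 → max 16.5
Corn regrets: 17.1, 7.9, 2.9, 3.6, 15.5 → max 17.1
Canola regrets: 1.0, 11.9, 0.0, 8.9, 3.0 → max 11.9
Oats regrets: 2.8, 3.7, 1.4, 0.0, 16.0 → max 16.0
Rye regrets: 0.0, 0.0, 13.9, 0.9, 0.0 → max 13.9
Smallest max regret = 9.7 → Soy.
Row averages: Soy=13.7, Barley=10.46, Corn=9.04, Canola=13.48, Oats=13.66, Rye=15.48
Highest average = 15.48 → Rye.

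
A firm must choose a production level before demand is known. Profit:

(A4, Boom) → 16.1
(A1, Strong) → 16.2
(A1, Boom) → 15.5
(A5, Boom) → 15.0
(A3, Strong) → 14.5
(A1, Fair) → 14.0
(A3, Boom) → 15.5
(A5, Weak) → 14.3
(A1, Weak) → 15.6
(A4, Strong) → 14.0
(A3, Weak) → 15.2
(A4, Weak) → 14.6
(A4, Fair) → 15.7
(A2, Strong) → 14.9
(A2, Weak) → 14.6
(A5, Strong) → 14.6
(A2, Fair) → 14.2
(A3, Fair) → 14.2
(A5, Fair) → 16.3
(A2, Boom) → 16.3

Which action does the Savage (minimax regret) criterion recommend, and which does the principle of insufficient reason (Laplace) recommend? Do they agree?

minimax regret → A5; laplace → A1 (disagree)

Column bests: Weak=15.6, Fair=16.3, Strong=16.2, Boom=16.3.
A1 regrets: 0.0, 2.3, 0.0, 0.8 → max 2.3
A2 regrets: 1.0, 2.1, 1.3, 0.0 → max 2.1
A3 regrets: 0.4, 2.1, 1.7, 0.8 → max 2.1
A4 regrets: 1.0, 0.6, 2.2, 0.2 → max 2.2
A5 regrets: 1.3, 0.0, 1.6, 1.3 → max 1.6
Smallest max regret = 1.6 → A5.
Row averages: A1=15.325, A2=15, A3=14.85, A4=15.1, A5=15.05
Highest average = 15.325 → A1.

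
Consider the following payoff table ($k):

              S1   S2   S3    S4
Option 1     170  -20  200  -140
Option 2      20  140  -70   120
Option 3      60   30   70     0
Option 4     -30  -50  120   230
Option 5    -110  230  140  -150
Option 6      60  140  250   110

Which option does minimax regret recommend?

Column bests: S1=170, S2=230, S3=250, S4=230.
Option 1 regrets: 0, 250, 50, 370 → max 370
Option 2 regrets: 150, 90, 320, 110 → max 320
Option 3 regrets: 110, 200, 180, 230 → max 230
Option 4 regrets: 200, 280, 130, 0 → max 280
Option 5 regrets: 280, 0, 110, 380 → max 380
Option 6 regrets: 110, 90, 0, 120 → max 120
Smallest max regret = 120 → Option 6.

Option 6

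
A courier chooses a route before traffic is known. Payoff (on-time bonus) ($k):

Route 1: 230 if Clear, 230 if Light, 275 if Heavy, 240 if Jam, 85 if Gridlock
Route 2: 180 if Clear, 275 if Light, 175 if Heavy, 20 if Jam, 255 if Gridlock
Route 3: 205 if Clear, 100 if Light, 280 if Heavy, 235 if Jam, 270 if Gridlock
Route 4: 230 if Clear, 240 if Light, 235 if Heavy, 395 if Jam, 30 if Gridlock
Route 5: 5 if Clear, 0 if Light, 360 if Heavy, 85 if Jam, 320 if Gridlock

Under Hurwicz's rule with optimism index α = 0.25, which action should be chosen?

Route 1: 0.25·275 + 0.75·85 = 132.5
Route 2: 0.25·275 + 0.75·20 = 83.75
Route 3: 0.25·280 + 0.75·100 = 145
Route 4: 0.25·395 + 0.75·30 = 121.25
Route 5: 0.25·360 + 0.75·0 = 90
Highest Hurwicz score = 145 → Route 3.

Route 3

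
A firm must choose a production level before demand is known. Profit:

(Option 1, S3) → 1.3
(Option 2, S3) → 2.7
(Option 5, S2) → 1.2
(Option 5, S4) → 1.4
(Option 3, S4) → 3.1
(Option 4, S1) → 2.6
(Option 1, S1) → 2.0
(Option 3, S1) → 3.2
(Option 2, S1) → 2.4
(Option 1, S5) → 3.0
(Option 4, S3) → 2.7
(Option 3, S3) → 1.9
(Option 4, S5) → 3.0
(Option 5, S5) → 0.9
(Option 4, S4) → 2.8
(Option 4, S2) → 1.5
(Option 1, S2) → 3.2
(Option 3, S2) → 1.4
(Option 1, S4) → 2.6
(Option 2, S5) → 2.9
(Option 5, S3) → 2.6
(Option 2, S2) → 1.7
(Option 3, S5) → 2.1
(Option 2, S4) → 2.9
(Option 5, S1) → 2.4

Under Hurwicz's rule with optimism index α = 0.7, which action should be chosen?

Option 1: 0.7·3.2 + 0.3·1.3 = 2.63
Option 2: 0.7·2.9 + 0.3·1.7 = 2.54
Option 3: 0.7·3.2 + 0.3·1.4 = 2.66
Option 4: 0.7·3.0 + 0.3·1.5 = 2.55
Option 5: 0.7·2.6 + 0.3·0.9 = 2.09
Highest Hurwicz score = 2.66 → Option 3.

Option 3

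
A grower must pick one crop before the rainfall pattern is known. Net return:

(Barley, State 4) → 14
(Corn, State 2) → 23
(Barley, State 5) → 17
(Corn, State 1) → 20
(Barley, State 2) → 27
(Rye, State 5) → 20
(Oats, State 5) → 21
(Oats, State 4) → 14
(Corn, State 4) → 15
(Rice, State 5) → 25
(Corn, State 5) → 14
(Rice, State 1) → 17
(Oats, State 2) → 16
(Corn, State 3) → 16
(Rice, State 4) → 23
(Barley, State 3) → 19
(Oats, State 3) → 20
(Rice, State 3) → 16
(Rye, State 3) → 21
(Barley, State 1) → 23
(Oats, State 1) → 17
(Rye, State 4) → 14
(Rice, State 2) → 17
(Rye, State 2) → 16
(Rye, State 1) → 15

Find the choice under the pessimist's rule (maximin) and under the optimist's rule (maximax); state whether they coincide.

maximin → Rice; maximax → Barley (disagree)

Row minima: Corn=14, Rye=14, Rice=16, Barley=14, Oats=14
Best worst-case = 16 → Rice.
Row maxima: Corn=23, Rye=21, Rice=25, Barley=27, Oats=21
Best best-case = 27 → Barley.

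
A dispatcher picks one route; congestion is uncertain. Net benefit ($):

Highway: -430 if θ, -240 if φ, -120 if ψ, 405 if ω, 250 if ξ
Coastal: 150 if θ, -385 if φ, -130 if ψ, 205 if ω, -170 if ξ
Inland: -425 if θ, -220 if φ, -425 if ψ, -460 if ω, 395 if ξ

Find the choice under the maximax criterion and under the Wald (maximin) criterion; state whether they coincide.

maximax → Highway; maximin → Coastal (disagree)

Row maxima: Highway=405, Coastal=205, Inland=395
Best best-case = 405 → Highway.
Row minima: Highway=-430, Coastal=-385, Inland=-460
Best worst-case = -385 → Coastal.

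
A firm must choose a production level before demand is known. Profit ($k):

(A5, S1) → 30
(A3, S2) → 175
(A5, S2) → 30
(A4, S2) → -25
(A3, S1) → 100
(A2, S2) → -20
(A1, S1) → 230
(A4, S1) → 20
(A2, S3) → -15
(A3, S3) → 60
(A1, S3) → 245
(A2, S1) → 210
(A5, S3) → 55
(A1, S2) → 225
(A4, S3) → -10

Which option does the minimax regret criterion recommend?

Column bests: S1=230, S2=225, S3=245.
A1 regrets: 0, 0, 0 → max 0
A2 regrets: 20, 245, 260 → max 260
A3 regrets: 130, 50, 185 → max 185
A4 regrets: 210, 250, 255 → max 255
A5 regrets: 200, 195, 190 → max 200
Smallest max regret = 0 → A1.

A1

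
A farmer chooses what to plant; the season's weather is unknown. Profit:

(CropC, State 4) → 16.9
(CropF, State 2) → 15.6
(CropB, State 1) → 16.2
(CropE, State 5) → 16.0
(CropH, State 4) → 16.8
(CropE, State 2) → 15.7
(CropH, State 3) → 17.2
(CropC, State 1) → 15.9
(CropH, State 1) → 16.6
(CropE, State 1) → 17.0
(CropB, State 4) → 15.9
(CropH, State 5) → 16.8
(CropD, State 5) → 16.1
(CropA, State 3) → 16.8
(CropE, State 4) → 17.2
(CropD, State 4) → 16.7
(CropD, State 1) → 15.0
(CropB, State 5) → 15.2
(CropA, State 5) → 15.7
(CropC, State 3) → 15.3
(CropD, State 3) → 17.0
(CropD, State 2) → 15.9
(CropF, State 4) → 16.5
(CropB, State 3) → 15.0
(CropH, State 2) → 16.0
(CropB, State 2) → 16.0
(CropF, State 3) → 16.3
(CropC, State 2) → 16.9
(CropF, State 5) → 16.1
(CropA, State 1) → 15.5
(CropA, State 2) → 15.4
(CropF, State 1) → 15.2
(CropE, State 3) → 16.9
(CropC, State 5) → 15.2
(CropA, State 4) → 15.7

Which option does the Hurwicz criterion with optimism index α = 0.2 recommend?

CropE: 0.2·17.2 + 0.8·15.7 = 16
CropC: 0.2·16.9 + 0.8·15.2 = 15.54
CropH: 0.2·17.2 + 0.8·16.0 = 16.24
CropB: 0.2·16.2 + 0.8·15.0 = 15.24
CropA: 0.2·16.8 + 0.8·15.4 = 15.68
CropD: 0.2·17.0 + 0.8·15.0 = 15.4
CropF: 0.2·16.5 + 0.8·15.2 = 15.46
Highest Hurwicz score = 16.24 → CropH.

CropH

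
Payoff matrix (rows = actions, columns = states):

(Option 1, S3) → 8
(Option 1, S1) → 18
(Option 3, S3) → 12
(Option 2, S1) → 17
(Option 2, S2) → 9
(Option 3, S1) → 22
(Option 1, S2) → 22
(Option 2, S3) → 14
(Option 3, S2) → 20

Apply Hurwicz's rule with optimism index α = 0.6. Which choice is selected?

Option 3

Option 1: 0.6·22 + 0.4·8 = 16.4
Option 2: 0.6·17 + 0.4·9 = 13.8
Option 3: 0.6·22 + 0.4·12 = 18
Highest Hurwicz score = 18 → Option 3.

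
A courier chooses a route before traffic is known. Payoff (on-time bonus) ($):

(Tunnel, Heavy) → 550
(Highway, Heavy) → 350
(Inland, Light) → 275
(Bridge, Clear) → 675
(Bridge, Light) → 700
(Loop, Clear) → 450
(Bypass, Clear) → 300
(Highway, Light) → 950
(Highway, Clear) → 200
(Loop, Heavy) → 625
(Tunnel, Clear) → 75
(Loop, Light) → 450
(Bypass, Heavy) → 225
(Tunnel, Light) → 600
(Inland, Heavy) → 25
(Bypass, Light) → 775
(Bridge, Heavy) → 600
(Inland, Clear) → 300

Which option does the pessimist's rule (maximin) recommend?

Bridge

Row minima: Bypass=225, Loop=450, Tunnel=75, Bridge=600, Highway=200, Inland=25
Best worst-case = 600 → Bridge.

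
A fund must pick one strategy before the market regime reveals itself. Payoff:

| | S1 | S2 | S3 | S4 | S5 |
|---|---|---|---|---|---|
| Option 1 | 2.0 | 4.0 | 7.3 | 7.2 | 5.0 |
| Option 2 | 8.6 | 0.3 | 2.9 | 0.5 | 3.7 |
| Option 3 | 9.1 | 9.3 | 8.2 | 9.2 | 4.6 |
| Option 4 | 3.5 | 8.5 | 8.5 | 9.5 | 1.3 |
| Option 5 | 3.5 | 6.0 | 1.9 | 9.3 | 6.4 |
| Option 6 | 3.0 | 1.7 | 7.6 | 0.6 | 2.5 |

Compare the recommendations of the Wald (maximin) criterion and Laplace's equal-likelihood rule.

Row minima: Option 1=2.0, Option 2=0.3, Option 3=4.6, Option 4=1.3, Option 5=1.9, Option 6=0.6
Best worst-case = 4.6 → Option 3.
Row averages: Option 1=5.1, Option 2=3.2, Option 3=8.08, Option 4=6.26, Option 5=5.42, Option 6=3.08
Highest average = 8.08 → Option 3.

maximin → Option 3; laplace → Option 3 (agree)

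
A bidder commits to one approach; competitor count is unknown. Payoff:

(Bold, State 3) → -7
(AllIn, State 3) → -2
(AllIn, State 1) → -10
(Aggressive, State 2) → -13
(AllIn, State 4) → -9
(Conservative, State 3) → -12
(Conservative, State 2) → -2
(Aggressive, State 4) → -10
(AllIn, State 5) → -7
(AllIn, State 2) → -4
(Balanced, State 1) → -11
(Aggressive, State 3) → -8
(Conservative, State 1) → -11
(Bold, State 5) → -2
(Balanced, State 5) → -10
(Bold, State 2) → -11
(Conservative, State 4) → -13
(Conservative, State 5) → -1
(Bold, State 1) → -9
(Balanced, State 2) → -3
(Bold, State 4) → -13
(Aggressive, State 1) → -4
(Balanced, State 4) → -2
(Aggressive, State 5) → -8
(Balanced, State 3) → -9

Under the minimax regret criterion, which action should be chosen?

Column bests: State 1=-4, State 2=-2, State 3=-2, State 4=-2, State 5=-1.
Conservative regrets: 7, 0, 10, 11, 0 → max 11
Balanced regrets: 7, 1, 7, 0, 9 → max 9
Aggressive regrets: 0, 11, 6, 8, 7 → max 11
Bold regrets: 5, 9, 5, 11, 1 → max 11
AllIn regrets: 6, 2, 0, 7, 6 → max 7
Smallest max regret = 7 → AllIn.

AllIn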